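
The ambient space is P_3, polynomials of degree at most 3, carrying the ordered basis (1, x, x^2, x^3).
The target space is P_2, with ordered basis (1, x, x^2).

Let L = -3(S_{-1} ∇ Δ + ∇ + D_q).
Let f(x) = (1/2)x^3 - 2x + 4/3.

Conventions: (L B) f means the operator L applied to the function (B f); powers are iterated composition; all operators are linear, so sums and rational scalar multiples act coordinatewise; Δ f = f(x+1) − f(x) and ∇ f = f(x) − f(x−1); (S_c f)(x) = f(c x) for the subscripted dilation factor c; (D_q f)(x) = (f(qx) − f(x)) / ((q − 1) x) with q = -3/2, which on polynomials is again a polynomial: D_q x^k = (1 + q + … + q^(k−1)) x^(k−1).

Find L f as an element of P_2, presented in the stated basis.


Δ f = (3/2)x^2 + (3/2)x - 3/2
∇ Δ f = 3x
S_{-1} ∇ Δ f = -3x
∇ f = (3/2)x^2 - (3/2)x - 3/2
D_q f = (7/8)x^2 - 2
(S_{-1} ∇ Δ + ∇ + D_q) f = (19/8)x^2 - (9/2)x - 7/2
(-3(S_{-1} ∇ Δ + ∇ + D_q)) f = -(57/8)x^2 + (27/2)x + 21/2

the image equals g(x) = -(57/8)x^2 + (27/2)x + 21/2


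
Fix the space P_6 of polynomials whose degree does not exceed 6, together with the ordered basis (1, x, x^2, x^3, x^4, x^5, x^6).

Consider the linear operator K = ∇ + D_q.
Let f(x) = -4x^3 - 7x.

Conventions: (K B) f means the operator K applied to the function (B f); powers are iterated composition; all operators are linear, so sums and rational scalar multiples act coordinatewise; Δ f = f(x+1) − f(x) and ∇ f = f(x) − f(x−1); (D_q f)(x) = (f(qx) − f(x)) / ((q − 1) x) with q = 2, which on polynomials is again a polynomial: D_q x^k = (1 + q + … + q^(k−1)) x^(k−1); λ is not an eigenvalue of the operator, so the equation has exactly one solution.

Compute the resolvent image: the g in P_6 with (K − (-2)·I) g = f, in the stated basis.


write g with unknown coordinates in the stated basis and equate coefficients in (K − (-2)·I) g = f
solving from the highest basis element down gives g = -2x^3 + 10x^2 - (63/2)x + 75/2
check: K g = -20x^2 + 56x - 75
so K g − (-2)·g = -4x^3 - 7x = f ✓

the result is g(x) = -2x^3 + 10x^2 - (63/2)x + 75/2


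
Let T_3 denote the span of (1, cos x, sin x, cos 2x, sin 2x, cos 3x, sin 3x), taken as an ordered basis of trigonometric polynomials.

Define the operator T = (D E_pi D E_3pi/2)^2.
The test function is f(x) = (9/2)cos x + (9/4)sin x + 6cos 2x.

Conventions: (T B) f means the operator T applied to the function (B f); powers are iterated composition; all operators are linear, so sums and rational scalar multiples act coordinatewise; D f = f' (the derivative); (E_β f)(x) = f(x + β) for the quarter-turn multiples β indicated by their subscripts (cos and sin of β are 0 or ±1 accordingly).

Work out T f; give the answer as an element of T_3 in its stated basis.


the result is g(x) = -(9/2)cos x - (9/4)sin x + 96cos 2x

E_3pi/2 f = -(9/4)cos x + (9/2)sin x - 6cos 2x
D E_3pi/2 f = (9/2)cos x + (9/4)sin x + 12sin 2x
E_pi (D E_3pi/2) f = -(9/2)cos x - (9/4)sin x + 12sin 2x
D E_pi (D E_3pi/2) f = -(9/4)cos x + (9/2)sin x + 24cos 2x
E_3pi/2 (D E_pi D E_3pi/2) f = -(9/2)cos x - (9/4)sin x - 24cos 2x
D E_3pi/2 (D E_pi D E_3pi/2) f = -(9/4)cos x + (9/2)sin x + 48sin 2x
E_pi (D E_3pi/2) (D E_pi D E_3pi/2) f = (9/4)cos x - (9/2)sin x + 48sin 2x
D E_pi (D E_3pi/2) (D E_pi D E_3pi/2) f = -(9/2)cos x - (9/4)sin x + 96cos 2x


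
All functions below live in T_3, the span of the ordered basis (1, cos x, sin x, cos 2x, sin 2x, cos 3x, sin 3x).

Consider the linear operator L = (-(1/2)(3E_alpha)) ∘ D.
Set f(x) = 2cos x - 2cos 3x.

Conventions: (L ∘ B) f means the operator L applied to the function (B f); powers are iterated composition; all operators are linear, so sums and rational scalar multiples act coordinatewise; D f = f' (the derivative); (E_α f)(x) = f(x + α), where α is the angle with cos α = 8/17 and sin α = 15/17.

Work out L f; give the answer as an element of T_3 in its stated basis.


g(x) = (45/17)cos x + (24/17)sin x + (4455/4913)cos 3x + (43992/4913)sin 3x

D f = -2sin x + 6sin 3x
E_alpha D f = -(30/17)cos x - (16/17)sin x - (2970/4913)cos 3x - (29328/4913)sin 3x
(3E_alpha) D f = -(90/17)cos x - (48/17)sin x - (8910/4913)cos 3x - (87984/4913)sin 3x
(-(1/2)(3E_alpha)) D f = (45/17)cos x + (24/17)sin x + (4455/4913)cos 3x + (43992/4913)sin 3x


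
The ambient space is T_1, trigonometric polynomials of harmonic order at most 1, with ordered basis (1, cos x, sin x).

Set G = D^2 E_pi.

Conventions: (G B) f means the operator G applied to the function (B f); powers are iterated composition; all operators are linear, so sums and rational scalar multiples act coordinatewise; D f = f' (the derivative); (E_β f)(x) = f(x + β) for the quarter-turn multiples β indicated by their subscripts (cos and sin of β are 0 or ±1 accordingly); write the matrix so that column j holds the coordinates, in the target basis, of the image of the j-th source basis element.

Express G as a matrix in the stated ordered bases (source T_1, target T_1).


image of 1: 0
image of cos x: cos x
image of sin x: sin x
each image's coordinates form column j of the matrix

the matrix is [[0, 0, 0]; [0, 1, 0]; [0, 0, 1]] (rows listed top to bottom)


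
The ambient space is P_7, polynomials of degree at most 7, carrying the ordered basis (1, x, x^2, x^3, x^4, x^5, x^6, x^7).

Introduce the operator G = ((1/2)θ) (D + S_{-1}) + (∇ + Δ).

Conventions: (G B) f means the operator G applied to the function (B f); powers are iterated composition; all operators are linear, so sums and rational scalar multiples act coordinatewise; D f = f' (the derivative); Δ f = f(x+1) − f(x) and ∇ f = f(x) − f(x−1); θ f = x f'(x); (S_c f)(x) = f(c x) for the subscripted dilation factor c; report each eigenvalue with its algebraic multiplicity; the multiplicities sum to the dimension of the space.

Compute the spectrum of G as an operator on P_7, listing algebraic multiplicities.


λ = -7/2 (multiplicity 1), λ = -5/2 (multiplicity 1), λ = -3/2 (multiplicity 1), λ = -1/2 (multiplicity 1), λ = 0 (multiplicity 1), λ = 1 (multiplicity 1), λ = 2 (multiplicity 1), λ = 3 (multiplicity 1)

image of 1: 0
image of x: -(1/2)x + 2
image of x^2: x^2 + 5x
image of x^3: -(3/2)x^3 + 9x^2 + 2
image of x^4: 2x^4 + 14x^3 + 8x
image of x^5: -(5/2)x^5 + 20x^4 + 20x^2 + 2
image of x^6: 3x^6 + 27x^5 + 40x^3 + 12x
image of x^7: -(7/2)x^7 + 35x^6 + 70x^4 + 42x^2 + 2
the matrix is upper triangular; its diagonal is (0, -1/2, 1, -3/2, 2, -5/2, 3, -7/2)
for a triangular matrix the eigenvalues are the diagonal entries, with algebraic multiplicity their repetition count


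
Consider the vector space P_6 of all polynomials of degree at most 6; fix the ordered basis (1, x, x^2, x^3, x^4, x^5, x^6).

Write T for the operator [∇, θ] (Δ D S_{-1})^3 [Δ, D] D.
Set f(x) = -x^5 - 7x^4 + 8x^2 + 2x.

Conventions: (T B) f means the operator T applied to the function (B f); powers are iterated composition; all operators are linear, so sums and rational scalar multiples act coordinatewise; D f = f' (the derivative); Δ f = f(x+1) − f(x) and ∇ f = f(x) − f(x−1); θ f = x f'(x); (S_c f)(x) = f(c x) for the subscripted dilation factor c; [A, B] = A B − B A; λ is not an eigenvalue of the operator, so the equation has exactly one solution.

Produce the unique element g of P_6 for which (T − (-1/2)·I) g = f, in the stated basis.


write g with unknown coordinates in the stated basis and equate coefficients in (T − (-1/2)·I) g = f
solving from the highest basis element down gives g = -2x^5 - 14x^4 + 16x^2 + 4x
check: T g = 0
so T g − (-1/2)·g = -x^5 - 7x^4 + 8x^2 + 2x = f ✓

g(x) = -2x^5 - 14x^4 + 16x^2 + 4x


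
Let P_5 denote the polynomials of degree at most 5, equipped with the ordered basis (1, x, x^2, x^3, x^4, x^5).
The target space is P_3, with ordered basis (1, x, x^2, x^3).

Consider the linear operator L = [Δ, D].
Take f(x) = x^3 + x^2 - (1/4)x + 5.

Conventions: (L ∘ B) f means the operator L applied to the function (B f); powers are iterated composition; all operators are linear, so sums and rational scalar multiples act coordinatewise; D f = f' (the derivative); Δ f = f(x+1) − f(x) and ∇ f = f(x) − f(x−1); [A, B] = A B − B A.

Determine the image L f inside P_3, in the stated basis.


the result is g(x) = 0

D f = 3x^2 + 2x - 1/4
Δ D f = 6x + 5
Δ f = 3x^2 + 5x + 7/4
D Δ f = 6x + 5
[Δ, D] f = 0


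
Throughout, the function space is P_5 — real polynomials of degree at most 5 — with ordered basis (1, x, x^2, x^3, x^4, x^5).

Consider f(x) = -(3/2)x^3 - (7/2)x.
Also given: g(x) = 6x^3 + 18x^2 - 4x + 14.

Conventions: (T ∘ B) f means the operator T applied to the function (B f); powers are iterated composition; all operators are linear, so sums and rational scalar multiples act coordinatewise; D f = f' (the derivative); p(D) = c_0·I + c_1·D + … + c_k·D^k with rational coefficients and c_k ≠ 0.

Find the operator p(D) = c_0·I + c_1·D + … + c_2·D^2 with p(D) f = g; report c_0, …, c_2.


c_0 = -4, c_1 = -4, c_2 = 2

D^0 f = -(3/2)x^3 - (7/2)x
D^1 f = -(9/2)x^2 - 7/2
D^2 f = -9x
matching coefficients of g against c_0 f + c_1 Df + … from the top degree down determines the c_i
solution: c_0 = -4, c_1 = -4, c_2 = 2


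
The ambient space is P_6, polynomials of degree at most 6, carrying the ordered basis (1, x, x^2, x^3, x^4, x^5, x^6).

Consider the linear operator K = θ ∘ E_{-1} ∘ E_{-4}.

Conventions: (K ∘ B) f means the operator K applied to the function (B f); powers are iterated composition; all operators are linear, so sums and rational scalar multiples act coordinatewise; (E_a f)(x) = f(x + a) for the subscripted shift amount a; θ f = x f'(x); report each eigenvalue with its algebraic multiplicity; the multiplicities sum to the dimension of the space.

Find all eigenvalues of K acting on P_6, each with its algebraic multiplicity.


image of 1: 0
image of x: x
image of x^2: 2x^2 - 10x
image of x^3: 3x^3 - 30x^2 + 75x
image of x^4: 4x^4 - 60x^3 + 300x^2 - 500x
image of x^5: 5x^5 - 100x^4 + 750x^3 - 2500x^2 + 3125x
image of x^6: 6x^6 - 150x^5 + 1500x^4 - 7500x^3 + 18750x^2 - 18750x
the matrix is upper triangular; its diagonal is (0, 1, 2, 3, 4, 5, 6)
for a triangular matrix the eigenvalues are the diagonal entries, with algebraic multiplicity their repetition count

λ = 0 (multiplicity 1), λ = 1 (multiplicity 1), λ = 2 (multiplicity 1), λ = 3 (multiplicity 1), λ = 4 (multiplicity 1), λ = 5 (multiplicity 1), λ = 6 (multiplicity 1)


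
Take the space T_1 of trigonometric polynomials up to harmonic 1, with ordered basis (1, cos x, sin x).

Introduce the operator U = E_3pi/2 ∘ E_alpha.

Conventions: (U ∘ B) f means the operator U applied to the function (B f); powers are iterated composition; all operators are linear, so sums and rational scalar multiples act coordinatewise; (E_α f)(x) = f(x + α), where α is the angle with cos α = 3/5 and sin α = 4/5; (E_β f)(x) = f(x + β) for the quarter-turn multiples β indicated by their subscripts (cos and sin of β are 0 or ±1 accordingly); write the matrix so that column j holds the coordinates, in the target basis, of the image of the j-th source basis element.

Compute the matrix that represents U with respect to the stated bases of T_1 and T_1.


image of 1: 1
image of cos x: (4/5)cos x + (3/5)sin x
image of sin x: -(3/5)cos x + (4/5)sin x
each image's coordinates form column j of the matrix

the matrix is [[1, 0, 0]; [0, 4/5, -3/5]; [0, 3/5, 4/5]] (rows listed top to bottom)


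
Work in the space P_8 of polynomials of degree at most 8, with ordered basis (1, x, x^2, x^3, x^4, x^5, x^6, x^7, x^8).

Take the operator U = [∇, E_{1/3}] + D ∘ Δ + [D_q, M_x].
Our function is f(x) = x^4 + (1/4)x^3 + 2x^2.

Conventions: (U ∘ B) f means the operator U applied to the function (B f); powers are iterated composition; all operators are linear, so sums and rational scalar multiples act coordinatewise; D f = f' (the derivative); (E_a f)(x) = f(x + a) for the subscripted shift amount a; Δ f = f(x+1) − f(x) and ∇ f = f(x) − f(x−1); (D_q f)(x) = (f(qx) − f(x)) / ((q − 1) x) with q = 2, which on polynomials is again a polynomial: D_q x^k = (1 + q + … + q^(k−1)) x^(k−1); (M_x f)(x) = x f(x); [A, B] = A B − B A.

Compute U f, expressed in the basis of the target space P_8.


the image equals g(x) = 16x^4 + 2x^3 + 20x^2 + (27/2)x + 35/4

E_{1/3} f = x^4 + (19/12)x^3 + (35/12)x^2 + (169/108)x + 79/324
∇ E_{1/3} f = 4x^3 - (5/4)x^2 + (61/12)x - 83/108
∇ f = 4x^3 - (21/4)x^2 + (29/4)x - 11/4
E_{1/3} ∇ f = 4x^3 - (5/4)x^2 + (61/12)x - 83/108
[∇, E_{1/3}] f = 0
Δ f = 4x^3 + (27/4)x^2 + (35/4)x + 13/4
D Δ f = 12x^2 + (27/2)x + 35/4
M_x f = x^5 + (1/4)x^4 + 2x^3
D_q M_x f = 31x^4 + (15/4)x^3 + 14x^2
D_q f = 15x^3 + (7/4)x^2 + 6x
M_x D_q f = 15x^4 + (7/4)x^3 + 6x^2
[D_q, M_x] f = 16x^4 + 2x^3 + 8x^2
([∇, E_{1/3}] + D ∘ Δ + [D_q, M_x]) f = 16x^4 + 2x^3 + 20x^2 + (27/2)x + 35/4


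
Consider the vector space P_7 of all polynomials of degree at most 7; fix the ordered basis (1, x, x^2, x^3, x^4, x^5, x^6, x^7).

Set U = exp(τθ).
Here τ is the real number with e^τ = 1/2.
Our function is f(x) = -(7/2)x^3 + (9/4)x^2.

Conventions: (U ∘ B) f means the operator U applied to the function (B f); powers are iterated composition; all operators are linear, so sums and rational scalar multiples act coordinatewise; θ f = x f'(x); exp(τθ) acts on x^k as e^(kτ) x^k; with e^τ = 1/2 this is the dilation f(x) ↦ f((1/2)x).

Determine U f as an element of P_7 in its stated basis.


exp(τθ) x^k = e^(kτ) x^k; with e^τ = 1/2 this sends x^k to (1/2)^k x^k
x^2 ↦ 1/4 x^2
x^3 ↦ 1/8 x^3
applying this coordinatewise to f: exp(τθ) f = -(7/16)x^3 + (9/16)x^2

the result is g(x) = -(7/16)x^3 + (9/16)x^2


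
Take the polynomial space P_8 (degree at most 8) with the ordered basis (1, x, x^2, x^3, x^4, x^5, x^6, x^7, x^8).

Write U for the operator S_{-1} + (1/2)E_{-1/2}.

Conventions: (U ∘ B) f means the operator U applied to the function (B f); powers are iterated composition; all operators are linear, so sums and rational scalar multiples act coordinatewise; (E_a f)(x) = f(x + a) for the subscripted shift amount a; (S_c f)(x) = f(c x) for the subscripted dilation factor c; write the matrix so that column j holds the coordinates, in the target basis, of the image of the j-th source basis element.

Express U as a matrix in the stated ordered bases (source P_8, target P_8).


the matrix is [[3/2, -1/4, 1/8, -1/16, 1/32, -1/64, 1/128, -1/256, 1/512]; [0, -1/2, -1/2, 3/8, -1/4, 5/32, -3/32, 7/128, -1/32]; [0, 0, 3/2, -3/4, 3/4, -5/8, 15/32, -21/64, 7/32]; [0, 0, 0, -1/2, -1, 5/4, -5/4, 35/32, -7/8]; [0, 0, 0, 0, 3/2, -5/4, 15/8, -35/16, 35/16]; [0, 0, 0, 0, 0, -1/2, -3/2, 21/8, -7/2]; [0, 0, 0, 0, 0, 0, 3/2, -7/4, 7/2]; [0, 0, 0, 0, 0, 0, 0, -1/2, -2]; [0, 0, 0, 0, 0, 0, 0, 0, 3/2]] (rows listed top to bottom)

image of 1: 3/2
image of x: -(1/2)x - 1/4
image of x^2: (3/2)x^2 - (1/2)x + 1/8
image of x^3: -(1/2)x^3 - (3/4)x^2 + (3/8)x - 1/16
image of x^4: (3/2)x^4 - x^3 + (3/4)x^2 - (1/4)x + 1/32
image of x^5: -(1/2)x^5 - (5/4)x^4 + (5/4)x^3 - (5/8)x^2 + (5/32)x - 1/64
image of x^6: (3/2)x^6 - (3/2)x^5 + (15/8)x^4 - (5/4)x^3 + (15/32)x^2 - (3/32)x + 1/128
image of x^7: -(1/2)x^7 - (7/4)x^6 + (21/8)x^5 - (35/16)x^4 + (35/32)x^3 - (21/64)x^2 + (7/128)x - 1/256
image of x^8: (3/2)x^8 - 2x^7 + (7/2)x^6 - (7/2)x^5 + (35/16)x^4 - (7/8)x^3 + (7/32)x^2 - (1/32)x + 1/512
each image's coordinates form column j of the matrix


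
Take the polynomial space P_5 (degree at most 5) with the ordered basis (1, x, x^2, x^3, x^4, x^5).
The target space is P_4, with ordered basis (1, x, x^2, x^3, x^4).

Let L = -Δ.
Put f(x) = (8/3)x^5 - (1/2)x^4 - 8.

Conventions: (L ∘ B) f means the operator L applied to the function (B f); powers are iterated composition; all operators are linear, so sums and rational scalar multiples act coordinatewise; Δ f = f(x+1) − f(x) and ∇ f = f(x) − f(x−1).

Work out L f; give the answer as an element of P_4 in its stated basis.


Δ f = (40/3)x^4 + (74/3)x^3 + (71/3)x^2 + (34/3)x + 13/6
(-Δ) f = -(40/3)x^4 - (74/3)x^3 - (71/3)x^2 - (34/3)x - 13/6

the result is g(x) = -(40/3)x^4 - (74/3)x^3 - (71/3)x^2 - (34/3)x - 13/6


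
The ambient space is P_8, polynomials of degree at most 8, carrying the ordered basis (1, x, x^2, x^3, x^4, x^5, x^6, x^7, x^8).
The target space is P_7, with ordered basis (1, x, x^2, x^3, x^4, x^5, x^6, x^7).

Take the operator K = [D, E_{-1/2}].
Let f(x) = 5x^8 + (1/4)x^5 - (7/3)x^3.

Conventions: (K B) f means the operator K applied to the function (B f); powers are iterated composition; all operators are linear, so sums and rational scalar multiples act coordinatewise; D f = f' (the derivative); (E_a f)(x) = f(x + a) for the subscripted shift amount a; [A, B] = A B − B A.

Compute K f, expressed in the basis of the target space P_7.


the result is g(x) = 0

E_{-1/2} f = 5x^8 - 20x^7 + 35x^6 - (139/4)x^5 + (85/4)x^4 - (251/24)x^3 + (43/8)x^2 - (127/64)x + 233/768
D E_{-1/2} f = 40x^7 - 140x^6 + 210x^5 - (695/4)x^4 + 85x^3 - (251/8)x^2 + (43/4)x - 127/64
D f = 40x^7 + (5/4)x^4 - 7x^2
E_{-1/2} D f = 40x^7 - 140x^6 + 210x^5 - (695/4)x^4 + 85x^3 - (251/8)x^2 + (43/4)x - 127/64
[D, E_{-1/2}] f = 0


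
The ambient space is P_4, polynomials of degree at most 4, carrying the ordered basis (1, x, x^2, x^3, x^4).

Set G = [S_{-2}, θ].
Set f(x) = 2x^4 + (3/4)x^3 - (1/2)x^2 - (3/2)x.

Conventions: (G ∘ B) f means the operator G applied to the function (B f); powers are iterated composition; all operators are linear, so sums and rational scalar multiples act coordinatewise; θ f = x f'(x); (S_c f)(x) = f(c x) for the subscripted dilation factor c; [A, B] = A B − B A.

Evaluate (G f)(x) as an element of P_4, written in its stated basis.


the image equals g(x) = 0

θ f = 8x^4 + (9/4)x^3 - x^2 - (3/2)x
S_{-2} θ f = 128x^4 - 18x^3 - 4x^2 + 3x
S_{-2} f = 32x^4 - 6x^3 - 2x^2 + 3x
θ S_{-2} f = 128x^4 - 18x^3 - 4x^2 + 3x
[S_{-2}, θ] f = 0


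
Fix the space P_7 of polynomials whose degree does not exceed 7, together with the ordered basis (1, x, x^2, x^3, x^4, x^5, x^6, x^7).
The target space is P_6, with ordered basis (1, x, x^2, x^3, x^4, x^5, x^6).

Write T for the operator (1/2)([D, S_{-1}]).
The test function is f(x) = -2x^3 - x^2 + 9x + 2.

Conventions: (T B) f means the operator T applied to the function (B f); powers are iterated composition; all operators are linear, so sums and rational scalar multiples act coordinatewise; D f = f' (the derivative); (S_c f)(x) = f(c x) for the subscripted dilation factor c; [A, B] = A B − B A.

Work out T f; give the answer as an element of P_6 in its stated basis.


S_{-1} f = 2x^3 - x^2 - 9x + 2
D S_{-1} f = 6x^2 - 2x - 9
D f = -6x^2 - 2x + 9
S_{-1} D f = -6x^2 + 2x + 9
[D, S_{-1}] f = 12x^2 - 4x - 18
((1/2)([D, S_{-1}])) f = 6x^2 - 2x - 9

the image equals g(x) = 6x^2 - 2x - 9


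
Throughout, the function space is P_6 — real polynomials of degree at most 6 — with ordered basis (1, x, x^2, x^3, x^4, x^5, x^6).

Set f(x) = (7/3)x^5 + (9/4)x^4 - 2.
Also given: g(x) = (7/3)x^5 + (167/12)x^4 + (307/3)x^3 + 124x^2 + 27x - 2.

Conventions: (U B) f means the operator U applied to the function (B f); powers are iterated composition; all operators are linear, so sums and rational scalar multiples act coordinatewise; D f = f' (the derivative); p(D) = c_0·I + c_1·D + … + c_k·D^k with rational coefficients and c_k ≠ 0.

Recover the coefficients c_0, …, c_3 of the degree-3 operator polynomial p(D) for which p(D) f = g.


D^0 f = (7/3)x^5 + (9/4)x^4 - 2
D^1 f = (35/3)x^4 + 9x^3
D^2 f = (140/3)x^3 + 27x^2
D^3 f = 140x^2 + 54x
matching coefficients of g against c_0 f + c_1 Df + … from the top degree down determines the c_i
solution: c_0 = 1, c_1 = 1, c_2 = 2, c_3 = 1/2

p(D) = I + D + 2·D^2 + (1/2)·D^3, i.e. c_0 = 1, c_1 = 1, c_2 = 2, c_3 = 1/2


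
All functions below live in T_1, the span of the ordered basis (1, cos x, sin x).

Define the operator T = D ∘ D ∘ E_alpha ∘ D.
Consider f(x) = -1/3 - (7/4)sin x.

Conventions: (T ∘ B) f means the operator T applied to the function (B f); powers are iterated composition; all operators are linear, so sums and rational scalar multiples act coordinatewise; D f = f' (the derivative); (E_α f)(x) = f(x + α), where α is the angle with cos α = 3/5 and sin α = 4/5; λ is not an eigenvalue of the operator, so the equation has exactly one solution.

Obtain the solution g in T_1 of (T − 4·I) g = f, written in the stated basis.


write g with unknown coordinates in the stated basis and equate coefficients in (T − 4·I) g = f
solving from the highest basis element down gives g = 1/12 - (21/212)cos x + (28/53)sin x
check: T g = -(21/53)cos x + (77/212)sin x
so T g − 4·g = -1/3 - (7/4)sin x = f ✓

g(x) = 1/12 - (21/212)cos x + (28/53)sin x


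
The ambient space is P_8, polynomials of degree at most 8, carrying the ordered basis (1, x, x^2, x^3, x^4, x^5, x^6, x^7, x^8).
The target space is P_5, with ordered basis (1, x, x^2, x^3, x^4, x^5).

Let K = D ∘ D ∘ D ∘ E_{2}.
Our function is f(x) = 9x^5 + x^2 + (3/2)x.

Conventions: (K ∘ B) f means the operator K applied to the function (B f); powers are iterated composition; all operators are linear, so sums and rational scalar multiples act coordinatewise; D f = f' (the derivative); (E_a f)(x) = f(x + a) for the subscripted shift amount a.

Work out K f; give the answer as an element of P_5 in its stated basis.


E_{2} f = 9x^5 + 90x^4 + 360x^3 + 721x^2 + (1451/2)x + 295
D E_{2} f = 45x^4 + 360x^3 + 1080x^2 + 1442x + 1451/2
D D E_{2} f = 180x^3 + 1080x^2 + 2160x + 1442
D (D ∘ D ∘ E_{2}) f = 540x^2 + 2160x + 2160

g(x) = 540x^2 + 2160x + 2160


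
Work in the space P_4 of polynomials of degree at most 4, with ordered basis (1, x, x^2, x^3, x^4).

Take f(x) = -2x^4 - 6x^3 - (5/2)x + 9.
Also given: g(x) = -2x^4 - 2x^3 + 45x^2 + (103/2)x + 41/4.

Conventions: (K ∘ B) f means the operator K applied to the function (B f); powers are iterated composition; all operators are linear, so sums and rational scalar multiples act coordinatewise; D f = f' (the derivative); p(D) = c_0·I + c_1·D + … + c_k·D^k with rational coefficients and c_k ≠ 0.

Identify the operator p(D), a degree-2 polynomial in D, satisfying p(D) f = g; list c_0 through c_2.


p(D) = I − (1/2)·D − (3/2)·D^2, i.e. c_0 = 1, c_1 = -1/2, c_2 = -3/2

D^0 f = -2x^4 - 6x^3 - (5/2)x + 9
D^1 f = -8x^3 - 18x^2 - 5/2
D^2 f = -24x^2 - 36x
matching coefficients of g against c_0 f + c_1 Df + … from the top degree down determines the c_i
solution: c_0 = 1, c_1 = -1/2, c_2 = -3/2


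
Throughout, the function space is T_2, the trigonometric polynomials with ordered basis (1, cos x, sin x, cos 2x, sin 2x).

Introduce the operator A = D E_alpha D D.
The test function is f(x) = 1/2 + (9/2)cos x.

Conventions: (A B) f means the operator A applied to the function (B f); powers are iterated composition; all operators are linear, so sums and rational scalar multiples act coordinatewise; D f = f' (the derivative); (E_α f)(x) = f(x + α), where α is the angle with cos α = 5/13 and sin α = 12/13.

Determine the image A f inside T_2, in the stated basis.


D f = -(9/2)sin x
D D f = -(9/2)cos x
E_alpha D D f = -(45/26)cos x + (54/13)sin x
D (E_alpha D D) f = (54/13)cos x + (45/26)sin x

the image equals g(x) = (54/13)cos x + (45/26)sin x


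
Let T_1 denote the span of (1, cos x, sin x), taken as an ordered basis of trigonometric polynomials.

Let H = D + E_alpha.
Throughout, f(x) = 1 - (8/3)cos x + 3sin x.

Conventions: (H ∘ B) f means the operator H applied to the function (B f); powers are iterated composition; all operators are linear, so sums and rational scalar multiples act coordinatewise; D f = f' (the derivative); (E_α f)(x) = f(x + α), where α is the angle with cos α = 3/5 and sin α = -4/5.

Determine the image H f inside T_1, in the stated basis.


D f = 3cos x + (8/3)sin x
E_alpha f = 1 - 4cos x - (1/3)sin x
(D + E_alpha) f = 1 - cos x + (7/3)sin x

the result is g(x) = 1 - cos x + (7/3)sin x


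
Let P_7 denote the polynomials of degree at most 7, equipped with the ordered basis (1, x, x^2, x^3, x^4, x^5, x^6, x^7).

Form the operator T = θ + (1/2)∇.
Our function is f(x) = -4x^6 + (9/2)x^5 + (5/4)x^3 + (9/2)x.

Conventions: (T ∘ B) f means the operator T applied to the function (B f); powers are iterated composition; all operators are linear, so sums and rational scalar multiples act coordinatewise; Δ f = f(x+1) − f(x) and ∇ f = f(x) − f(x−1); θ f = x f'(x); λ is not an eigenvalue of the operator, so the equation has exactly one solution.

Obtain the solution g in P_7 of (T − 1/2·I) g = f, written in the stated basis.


g(x) = -(8/11)x^6 + (49/33)x^5 - (55/21)x^4 + (1305/154)x^3 - (4415/198)x^2 + (140377/1386)x + 63241/462

write g with unknown coordinates in the stated basis and equate coefficients in (T − 1/2·I) g = f
solving from the highest basis element down gives g = -(8/11)x^6 + (49/33)x^5 - (55/21)x^4 + (1305/154)x^3 - (4415/198)x^2 + (140377/1386)x + 63241/462
check: T g = -(48/11)x^6 + (173/33)x^5 - (55/42)x^4 + (845/154)x^3 - (4415/396)x^2 + (152851/2772)x + 63241/924
so T g − 1/2·g = -4x^6 + (9/2)x^5 + (5/4)x^3 + (9/2)x = f ✓


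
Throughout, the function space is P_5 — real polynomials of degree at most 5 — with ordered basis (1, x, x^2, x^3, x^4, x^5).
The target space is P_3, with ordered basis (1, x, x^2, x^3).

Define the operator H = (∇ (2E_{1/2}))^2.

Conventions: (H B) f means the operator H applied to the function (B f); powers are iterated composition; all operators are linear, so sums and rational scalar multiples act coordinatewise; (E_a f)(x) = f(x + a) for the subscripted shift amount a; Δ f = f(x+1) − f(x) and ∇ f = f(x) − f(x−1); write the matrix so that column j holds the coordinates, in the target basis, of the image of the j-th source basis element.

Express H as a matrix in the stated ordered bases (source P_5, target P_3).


image of 1: 0
image of x: 0
image of x^2: 8
image of x^3: 24x
image of x^4: 48x^2 + 8
image of x^5: 80x^3 + 40x
each image's coordinates form column j of the matrix

the matrix is [[0, 0, 8, 0, 8, 0]; [0, 0, 0, 24, 0, 40]; [0, 0, 0, 0, 48, 0]; [0, 0, 0, 0, 0, 80]] (rows listed top to bottom)


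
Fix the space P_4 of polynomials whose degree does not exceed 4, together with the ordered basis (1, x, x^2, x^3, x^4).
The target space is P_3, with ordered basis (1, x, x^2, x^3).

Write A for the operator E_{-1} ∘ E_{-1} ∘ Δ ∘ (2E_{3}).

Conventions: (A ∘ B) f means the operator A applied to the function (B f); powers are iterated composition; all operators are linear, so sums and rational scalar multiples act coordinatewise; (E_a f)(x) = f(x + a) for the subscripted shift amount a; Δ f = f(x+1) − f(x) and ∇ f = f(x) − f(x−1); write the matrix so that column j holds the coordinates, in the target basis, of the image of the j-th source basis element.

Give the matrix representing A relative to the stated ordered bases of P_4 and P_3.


the matrix is [[0, 2, 6, 14, 30]; [0, 0, 4, 18, 56]; [0, 0, 0, 6, 36]; [0, 0, 0, 0, 8]] (rows listed top to bottom)

image of 1: 0
image of x: 2
image of x^2: 4x + 6
image of x^3: 6x^2 + 18x + 14
image of x^4: 8x^3 + 36x^2 + 56x + 30
each image's coordinates form column j of the matrix


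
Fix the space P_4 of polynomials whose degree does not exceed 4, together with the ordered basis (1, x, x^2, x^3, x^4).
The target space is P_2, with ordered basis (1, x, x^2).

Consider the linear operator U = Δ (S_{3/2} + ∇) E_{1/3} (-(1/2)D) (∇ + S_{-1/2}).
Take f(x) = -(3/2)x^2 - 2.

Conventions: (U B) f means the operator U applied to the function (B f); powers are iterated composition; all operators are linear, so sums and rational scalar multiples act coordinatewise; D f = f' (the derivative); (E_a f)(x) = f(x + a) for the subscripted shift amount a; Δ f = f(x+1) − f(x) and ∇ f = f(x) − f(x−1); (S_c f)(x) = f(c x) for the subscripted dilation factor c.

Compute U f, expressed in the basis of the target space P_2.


g(x) = 9/16

∇ f = -3x + 3/2
S_{-1/2} f = -(3/8)x^2 - 2
(∇ + S_{-1/2}) f = -(3/8)x^2 - 3x - 1/2
D (∇ + S_{-1/2}) f = -(3/4)x - 3
(-(1/2)D) (∇ + S_{-1/2}) f = (3/8)x + 3/2
E_{1/3} (-(1/2)D) (∇ + S_{-1/2}) f = (3/8)x + 13/8
S_{3/2} E_{1/3} (-(1/2)D) (∇ + S_{-1/2}) f = (9/16)x + 13/8
∇ E_{1/3} (-(1/2)D) (∇ + S_{-1/2}) f = 3/8
(S_{3/2} + ∇) E_{1/3} (-(1/2)D) (∇ + S_{-1/2}) f = (9/16)x + 2
Δ ((S_{3/2} + ∇) E_{1/3} (-(1/2)D) (∇ + S_{-1/2})) f = 9/16


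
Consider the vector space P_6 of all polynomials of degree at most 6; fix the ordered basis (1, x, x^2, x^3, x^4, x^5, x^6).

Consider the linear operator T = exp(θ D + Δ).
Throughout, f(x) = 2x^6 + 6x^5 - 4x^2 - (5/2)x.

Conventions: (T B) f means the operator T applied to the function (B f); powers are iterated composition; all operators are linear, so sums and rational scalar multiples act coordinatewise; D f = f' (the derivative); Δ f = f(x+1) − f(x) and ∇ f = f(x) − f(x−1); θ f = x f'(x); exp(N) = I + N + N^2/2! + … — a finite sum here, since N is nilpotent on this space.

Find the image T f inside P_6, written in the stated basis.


g(x) = 2x^6 + 78x^5 + 1080x^4 + 6700x^3 + 19436x^2 + (50267/2)x + 23671/2

order-1 term: 72x^5 + 180x^4 + 100x^3 + 90x^2 + 26x + 3/2
order-2 term: 900x^4 + 1800x^3 + 1350x^2 + 870x + 234
order-3 term: 4800x^3 + 7200x^2 + 4800x + 1640
order-4 term: 10800x^2 + 10800x + 4200
order-5 term: 8640x + 4320
order-6 term: 1440
the series for exp(θ D + Δ) f terminates at order 6
exp(θ D + Δ) f = 2x^6 + 78x^5 + 1080x^4 + 6700x^3 + 19436x^2 + (50267/2)x + 23671/2


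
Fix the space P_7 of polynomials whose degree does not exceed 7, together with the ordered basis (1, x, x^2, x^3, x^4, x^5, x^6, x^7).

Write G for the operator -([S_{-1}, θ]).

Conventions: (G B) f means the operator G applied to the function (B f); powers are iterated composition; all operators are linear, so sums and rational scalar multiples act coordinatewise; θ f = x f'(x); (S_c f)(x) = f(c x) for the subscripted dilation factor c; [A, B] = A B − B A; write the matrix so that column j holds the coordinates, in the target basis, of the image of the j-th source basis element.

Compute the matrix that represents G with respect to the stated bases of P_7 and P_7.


image of 1: 0
image of x: 0
image of x^2: 0
image of x^3: 0
image of x^4: 0
image of x^5: 0
image of x^6: 0
image of x^7: 0
each image's coordinates form column j of the matrix

the matrix is [[0, 0, 0, 0, 0, 0, 0, 0]; [0, 0, 0, 0, 0, 0, 0, 0]; [0, 0, 0, 0, 0, 0, 0, 0]; [0, 0, 0, 0, 0, 0, 0, 0]; [0, 0, 0, 0, 0, 0, 0, 0]; [0, 0, 0, 0, 0, 0, 0, 0]; [0, 0, 0, 0, 0, 0, 0, 0]; [0, 0, 0, 0, 0, 0, 0, 0]] (rows listed top to bottom)


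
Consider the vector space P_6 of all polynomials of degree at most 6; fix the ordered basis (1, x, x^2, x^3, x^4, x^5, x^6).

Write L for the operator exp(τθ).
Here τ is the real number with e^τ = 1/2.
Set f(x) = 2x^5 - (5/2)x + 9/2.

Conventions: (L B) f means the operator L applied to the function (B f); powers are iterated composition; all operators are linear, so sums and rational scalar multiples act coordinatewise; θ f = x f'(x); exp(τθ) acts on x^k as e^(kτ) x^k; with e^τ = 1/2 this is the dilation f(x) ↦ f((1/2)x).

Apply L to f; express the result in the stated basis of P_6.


the image equals g(x) = (1/16)x^5 - (5/4)x + 9/2

exp(τθ) x^k = e^(kτ) x^k; with e^τ = 1/2 this sends x^k to (1/2)^k x^k
x ↦ 1/2 x
x^5 ↦ 1/32 x^5
applying this coordinatewise to f: exp(τθ) f = (1/16)x^5 - (5/4)x + 9/2


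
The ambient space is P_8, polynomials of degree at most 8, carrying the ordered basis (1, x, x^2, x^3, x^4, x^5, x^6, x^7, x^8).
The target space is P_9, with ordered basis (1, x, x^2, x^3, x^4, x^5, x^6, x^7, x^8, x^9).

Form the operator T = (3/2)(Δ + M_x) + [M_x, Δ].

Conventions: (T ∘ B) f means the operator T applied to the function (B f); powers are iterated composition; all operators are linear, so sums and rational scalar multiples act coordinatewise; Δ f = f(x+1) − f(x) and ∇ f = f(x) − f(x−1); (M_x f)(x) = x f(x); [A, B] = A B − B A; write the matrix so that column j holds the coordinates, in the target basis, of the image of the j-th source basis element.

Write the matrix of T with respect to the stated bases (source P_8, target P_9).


image of 1: (3/2)x - 1
image of x: (3/2)x^2 - x + 1/2
image of x^2: (3/2)x^3 - x^2 + x + 1/2
image of x^3: (3/2)x^4 - x^3 + (3/2)x^2 + (3/2)x + 1/2
image of x^4: (3/2)x^5 - x^4 + 2x^3 + 3x^2 + 2x + 1/2
image of x^5: (3/2)x^6 - x^5 + (5/2)x^4 + 5x^3 + 5x^2 + (5/2)x + 1/2
image of x^6: (3/2)x^7 - x^6 + 3x^5 + (15/2)x^4 + 10x^3 + (15/2)x^2 + 3x + 1/2
image of x^7: (3/2)x^8 - x^7 + (7/2)x^6 + (21/2)x^5 + (35/2)x^4 + (35/2)x^3 + (21/2)x^2 + (7/2)x + 1/2
image of x^8: (3/2)x^9 - x^8 + 4x^7 + 14x^6 + 28x^5 + 35x^4 + 28x^3 + 14x^2 + 4x + 1/2
each image's coordinates form column j of the matrix

the matrix is [[-1, 1/2, 1/2, 1/2, 1/2, 1/2, 1/2, 1/2, 1/2]; [3/2, -1, 1, 3/2, 2, 5/2, 3, 7/2, 4]; [0, 3/2, -1, 3/2, 3, 5, 15/2, 21/2, 14]; [0, 0, 3/2, -1, 2, 5, 10, 35/2, 28]; [0, 0, 0, 3/2, -1, 5/2, 15/2, 35/2, 35]; [0, 0, 0, 0, 3/2, -1, 3, 21/2, 28]; [0, 0, 0, 0, 0, 3/2, -1, 7/2, 14]; [0, 0, 0, 0, 0, 0, 3/2, -1, 4]; [0, 0, 0, 0, 0, 0, 0, 3/2, -1]; [0, 0, 0, 0, 0, 0, 0, 0, 3/2]] (rows listed top to bottom)


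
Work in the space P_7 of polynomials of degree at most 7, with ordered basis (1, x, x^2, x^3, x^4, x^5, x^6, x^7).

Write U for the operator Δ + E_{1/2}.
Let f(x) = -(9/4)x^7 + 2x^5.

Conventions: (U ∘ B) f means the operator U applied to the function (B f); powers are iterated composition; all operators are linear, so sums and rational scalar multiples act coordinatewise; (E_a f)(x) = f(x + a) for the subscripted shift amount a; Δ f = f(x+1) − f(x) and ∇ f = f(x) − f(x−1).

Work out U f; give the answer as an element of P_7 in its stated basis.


Δ f = -(63/4)x^6 - (189/4)x^5 - (275/4)x^4 - (235/4)x^3 - (109/4)x^2 - (23/4)x - 1/4
E_{1/2} f = -(9/4)x^7 - (63/8)x^6 - (157/16)x^5 - (155/32)x^4 + (5/64)x^3 + (131/128)x^2 + (97/256)x + 23/512
(Δ + E_{1/2}) f = -(9/4)x^7 - (189/8)x^6 - (913/16)x^5 - (2355/32)x^4 - (3755/64)x^3 - (3357/128)x^2 - (1375/256)x - 105/512

the result is g(x) = -(9/4)x^7 - (189/8)x^6 - (913/16)x^5 - (2355/32)x^4 - (3755/64)x^3 - (3357/128)x^2 - (1375/256)x - 105/512


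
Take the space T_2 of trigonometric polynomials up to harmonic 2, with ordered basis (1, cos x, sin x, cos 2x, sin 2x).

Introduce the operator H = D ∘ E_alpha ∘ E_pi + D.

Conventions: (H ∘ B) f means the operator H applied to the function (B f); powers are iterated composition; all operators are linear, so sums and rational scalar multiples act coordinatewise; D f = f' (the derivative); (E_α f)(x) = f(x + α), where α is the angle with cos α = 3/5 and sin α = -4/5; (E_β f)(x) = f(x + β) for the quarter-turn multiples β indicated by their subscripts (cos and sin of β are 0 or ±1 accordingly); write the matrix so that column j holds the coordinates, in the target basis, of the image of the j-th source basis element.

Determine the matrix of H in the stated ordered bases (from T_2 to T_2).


the matrix is [[0, 0, 0, 0, 0]; [0, -4/5, 2/5, 0, 0]; [0, -2/5, -4/5, 0, 0]; [0, 0, 0, 48/25, 36/25]; [0, 0, 0, -36/25, 48/25]] (rows listed top to bottom)

image of 1: 0
image of cos x: -(4/5)cos x - (2/5)sin x
image of sin x: (2/5)cos x - (4/5)sin x
image of cos 2x: (48/25)cos 2x - (36/25)sin 2x
image of sin 2x: (36/25)cos 2x + (48/25)sin 2x
each image's coordinates form column j of the matrix


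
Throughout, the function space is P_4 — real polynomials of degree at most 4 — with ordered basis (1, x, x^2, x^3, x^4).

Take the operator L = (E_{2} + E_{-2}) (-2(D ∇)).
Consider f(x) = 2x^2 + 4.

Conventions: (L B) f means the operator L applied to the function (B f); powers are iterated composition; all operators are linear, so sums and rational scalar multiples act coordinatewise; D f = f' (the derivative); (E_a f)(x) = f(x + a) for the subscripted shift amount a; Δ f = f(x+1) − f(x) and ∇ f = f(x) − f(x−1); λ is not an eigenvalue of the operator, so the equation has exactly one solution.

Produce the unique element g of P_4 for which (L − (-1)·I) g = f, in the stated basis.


write g with unknown coordinates in the stated basis and equate coefficients in (L − (-1)·I) g = f
solving from the highest basis element down gives g = 2x^2 + 20
check: L g = -16
so L g − (-1)·g = 2x^2 + 4 = f ✓

the image equals g(x) = 2x^2 + 20


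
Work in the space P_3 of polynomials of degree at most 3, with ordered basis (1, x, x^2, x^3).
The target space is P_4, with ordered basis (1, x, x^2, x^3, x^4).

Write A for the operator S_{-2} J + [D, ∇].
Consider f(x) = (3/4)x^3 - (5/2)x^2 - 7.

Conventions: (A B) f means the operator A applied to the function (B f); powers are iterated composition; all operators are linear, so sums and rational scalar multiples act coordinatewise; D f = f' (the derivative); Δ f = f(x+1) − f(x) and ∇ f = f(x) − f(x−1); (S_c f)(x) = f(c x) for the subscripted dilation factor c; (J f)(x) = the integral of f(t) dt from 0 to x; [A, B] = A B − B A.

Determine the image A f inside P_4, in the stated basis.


g(x) = 3x^4 + (20/3)x^3 + 14x

J f = (3/16)x^4 - (5/6)x^3 - 7x
S_{-2} J f = 3x^4 + (20/3)x^3 + 14x
∇ f = (9/4)x^2 - (29/4)x + 13/4
D ∇ f = (9/2)x - 29/4
D f = (9/4)x^2 - 5x
∇ D f = (9/2)x - 29/4
[D, ∇] f = 0
(S_{-2} J + [D, ∇]) f = 3x^4 + (20/3)x^3 + 14x


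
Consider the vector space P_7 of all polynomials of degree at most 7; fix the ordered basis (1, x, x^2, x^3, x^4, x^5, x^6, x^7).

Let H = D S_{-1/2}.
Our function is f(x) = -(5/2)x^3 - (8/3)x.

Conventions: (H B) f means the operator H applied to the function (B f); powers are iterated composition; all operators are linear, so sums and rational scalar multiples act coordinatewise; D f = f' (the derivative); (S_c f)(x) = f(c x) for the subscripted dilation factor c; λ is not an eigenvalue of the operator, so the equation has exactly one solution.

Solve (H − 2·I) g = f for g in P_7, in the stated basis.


the result is g(x) = (5/4)x^3 - (15/64)x^2 + (979/768)x - 979/3072

write g with unknown coordinates in the stated basis and equate coefficients in (H − 2·I) g = f
solving from the highest basis element down gives g = (5/4)x^3 - (15/64)x^2 + (979/768)x - 979/3072
check: H g = -(15/32)x^2 - (15/128)x - 979/1536
so H g − 2·g = -(5/2)x^3 - (8/3)x = f ✓


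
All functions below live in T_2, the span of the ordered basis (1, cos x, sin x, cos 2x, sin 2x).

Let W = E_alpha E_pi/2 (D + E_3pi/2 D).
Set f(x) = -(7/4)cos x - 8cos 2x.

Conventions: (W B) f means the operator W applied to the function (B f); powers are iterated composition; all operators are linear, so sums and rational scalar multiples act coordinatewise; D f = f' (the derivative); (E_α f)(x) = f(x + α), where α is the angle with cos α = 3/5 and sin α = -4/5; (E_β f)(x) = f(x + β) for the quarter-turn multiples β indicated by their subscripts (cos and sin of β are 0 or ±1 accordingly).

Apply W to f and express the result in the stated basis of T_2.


D f = (7/4)sin x + 16sin 2x
D f = (7/4)sin x + 16sin 2x
E_3pi/2 D f = -(7/4)cos x - 16sin 2x
(D + E_3pi/2 D) f = -(7/4)cos x + (7/4)sin x
E_pi/2 (D + E_3pi/2 D) f = (7/4)cos x + (7/4)sin x
E_alpha E_pi/2 (D + E_3pi/2 D) f = -(7/20)cos x + (49/20)sin x

g(x) = -(7/20)cos x + (49/20)sin x


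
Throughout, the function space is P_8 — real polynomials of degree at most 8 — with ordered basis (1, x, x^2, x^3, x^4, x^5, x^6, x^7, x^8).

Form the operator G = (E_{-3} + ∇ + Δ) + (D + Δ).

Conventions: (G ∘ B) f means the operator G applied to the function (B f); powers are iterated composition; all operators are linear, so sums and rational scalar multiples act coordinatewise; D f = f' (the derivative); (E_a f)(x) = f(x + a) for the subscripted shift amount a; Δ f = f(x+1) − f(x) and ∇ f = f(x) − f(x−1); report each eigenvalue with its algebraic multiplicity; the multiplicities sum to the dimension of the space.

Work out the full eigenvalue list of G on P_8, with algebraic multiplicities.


λ = 1 (multiplicity 9)

image of 1: 1
image of x: x + 1
image of x^2: x^2 + 2x + 10
image of x^3: x^3 + 3x^2 + 30x - 24
image of x^4: x^4 + 4x^3 + 60x^2 - 96x + 82
image of x^5: x^5 + 5x^4 + 100x^3 - 240x^2 + 410x - 240
image of x^6: x^6 + 6x^5 + 150x^4 - 480x^3 + 1230x^2 - 1440x + 730
image of x^7: x^7 + 7x^6 + 210x^5 - 840x^4 + 2870x^3 - 5040x^2 + 5110x - 2184
image of x^8: x^8 + 8x^7 + 280x^6 - 1344x^5 + 5740x^4 - 13440x^3 + 20440x^2 - 17472x + 6562
the matrix is upper triangular; its diagonal is (1, 1, 1, 1, 1, 1, 1, 1, 1)
for a triangular matrix the eigenvalues are the diagonal entries, with algebraic multiplicity their repetition count
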